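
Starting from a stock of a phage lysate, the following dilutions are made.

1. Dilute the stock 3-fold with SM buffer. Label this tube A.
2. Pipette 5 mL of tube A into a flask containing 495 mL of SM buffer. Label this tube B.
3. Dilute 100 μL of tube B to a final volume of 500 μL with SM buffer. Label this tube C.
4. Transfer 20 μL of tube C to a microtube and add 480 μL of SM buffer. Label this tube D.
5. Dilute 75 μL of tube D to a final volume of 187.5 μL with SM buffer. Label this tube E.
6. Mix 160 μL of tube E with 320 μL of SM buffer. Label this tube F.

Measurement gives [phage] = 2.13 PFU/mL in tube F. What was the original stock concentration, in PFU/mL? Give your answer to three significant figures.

Step 1: 3-fold → factor 3
Step 2: 5 mL + 495 mL = 500 mL total → factor 500/5 = 100
Step 3: 100 μL brought to 500 μL → factor 500/100 = 5
Step 4: 20 μL + 480 μL = 500 μL total → factor 500/20 = 25
Step 5: 75 μL brought to 187.5 μL → factor 187.5/75 = 2.5
Step 6: 160 μL + 320 μL = 480 μL total → factor 480/160 = 3
Overall dilution factor = 3 × 100 × 5 × 25 × 2.5 × 3 = 2.8125 × 10^5
Stock = 2.13 PFU/mL × 2.8125 × 10^5 = 5.99 × 10^5 PFU/mL

5.99 × 10^5 PFU/mL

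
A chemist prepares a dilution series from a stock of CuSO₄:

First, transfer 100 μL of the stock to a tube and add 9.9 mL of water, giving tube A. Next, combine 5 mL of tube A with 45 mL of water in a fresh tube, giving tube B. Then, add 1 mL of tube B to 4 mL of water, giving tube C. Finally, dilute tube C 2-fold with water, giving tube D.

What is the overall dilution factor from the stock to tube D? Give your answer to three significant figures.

Step 1: 100 μL + 9.9 mL = 10000 μL total → factor 10000/100 = 100
Step 2: 5 mL + 45 mL = 50 mL total → factor 50/5 = 10
Step 3: 1 mL + 4 mL = 5 mL total → factor 5/1 = 5
Step 4: 2-fold → factor 2
Overall dilution factor = 100 × 10 × 5 × 2 = 10000

1.00 × 10^4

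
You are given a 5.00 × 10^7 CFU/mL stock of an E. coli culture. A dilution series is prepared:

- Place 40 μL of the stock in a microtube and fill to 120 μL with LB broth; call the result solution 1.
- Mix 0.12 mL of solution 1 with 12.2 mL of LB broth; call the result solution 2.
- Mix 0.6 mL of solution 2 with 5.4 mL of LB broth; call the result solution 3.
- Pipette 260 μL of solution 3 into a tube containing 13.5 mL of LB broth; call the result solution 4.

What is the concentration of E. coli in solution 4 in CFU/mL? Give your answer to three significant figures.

Step 1: 40 μL brought to 120 μL → factor 120/40 = 3
Step 2: 0.12 mL + 12.2 mL = 12.32 mL total → factor 12.32/0.12 = 102.67
Step 3: 0.6 mL + 5.4 mL = 6 mL total → factor 6/0.6 = 10
Step 4: 260 μL + 13.5 mL = 13760 μL total → factor 13760/260 = 52.923
Overall dilution factor = 3 × 102.67 × 10 × 52.923 = 1.63 × 10^5
Final = 5.00 × 10^7 CFU/mL / 1.63 × 10^5 = 307 CFU/mL

307 CFU/mL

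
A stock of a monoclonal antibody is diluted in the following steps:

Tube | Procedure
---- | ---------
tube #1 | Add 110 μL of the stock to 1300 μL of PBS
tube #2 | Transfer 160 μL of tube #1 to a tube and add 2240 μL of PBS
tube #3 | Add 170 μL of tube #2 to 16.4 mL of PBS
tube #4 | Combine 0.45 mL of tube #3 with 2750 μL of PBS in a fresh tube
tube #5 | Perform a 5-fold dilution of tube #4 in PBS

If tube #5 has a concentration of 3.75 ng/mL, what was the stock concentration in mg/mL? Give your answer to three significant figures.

Step 1: 110 μL + 1300 μL = 1410 μL total → factor 1410/110 = 12.818
Step 2: 160 μL + 2240 μL = 2400 μL total → factor 2400/160 = 15
Step 3: 170 μL + 16.4 mL = 16570 μL total → factor 16570/170 = 97.471
Step 4: 0.45 mL + 2750 μL = 3.2 mL total → factor 3.2/0.45 = 7.1111
Step 5: 5-fold → factor 5
Overall dilution factor = 12.818 × 15 × 97.471 × 7.1111 × 5 = 6.6634 × 10^5
Stock = 3.75 ng/mL × 6.6634 × 10^5 = 2.499 × 10^6 ng/mL = 2.50 mg/mL

2.50 mg/mL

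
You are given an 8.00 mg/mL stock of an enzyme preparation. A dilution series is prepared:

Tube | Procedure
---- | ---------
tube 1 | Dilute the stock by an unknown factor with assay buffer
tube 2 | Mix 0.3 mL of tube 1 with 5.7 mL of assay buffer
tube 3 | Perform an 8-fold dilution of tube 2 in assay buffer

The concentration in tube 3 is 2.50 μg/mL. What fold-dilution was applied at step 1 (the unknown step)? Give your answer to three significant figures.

20.0-fold

Step 1: unknown factor x
Step 2: 0.3 mL + 5.7 mL = 6 mL total → factor 6/0.3 = 20
Step 3: 8-fold → factor 8
Product of known-step factors = 160
Overall factor = 8.00 mg/mL / (2.50 μg/mL) = 3200
x = 3200 / 160 = 20.0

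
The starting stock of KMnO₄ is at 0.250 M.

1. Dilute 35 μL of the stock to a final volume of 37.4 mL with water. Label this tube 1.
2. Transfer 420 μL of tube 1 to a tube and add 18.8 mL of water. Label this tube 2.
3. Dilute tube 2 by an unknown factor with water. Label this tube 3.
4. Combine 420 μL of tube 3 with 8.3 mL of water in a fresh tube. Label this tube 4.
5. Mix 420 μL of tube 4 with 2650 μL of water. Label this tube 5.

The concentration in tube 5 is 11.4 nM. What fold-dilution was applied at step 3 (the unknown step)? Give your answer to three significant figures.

2.96-fold

Step 1: 35 μL brought to 37.4 mL → factor 37400/35 = 1068.6
Step 2: 420 μL + 18.8 mL = 19220 μL total → factor 19220/420 = 45.762
Step 3: unknown factor x
Step 4: 420 μL + 8.3 mL = 8720 μL total → factor 8720/420 = 20.762
Step 5: 420 μL + 2650 μL = 3070 μL total → factor 3070/420 = 7.3095
Product of known-step factors = 7.421 × 10^6
Overall factor = 0.250 M / (11.4 nM) = 2.193 × 10^7
x = 2.193 × 10^7 / 7.421 × 10^6 = 2.96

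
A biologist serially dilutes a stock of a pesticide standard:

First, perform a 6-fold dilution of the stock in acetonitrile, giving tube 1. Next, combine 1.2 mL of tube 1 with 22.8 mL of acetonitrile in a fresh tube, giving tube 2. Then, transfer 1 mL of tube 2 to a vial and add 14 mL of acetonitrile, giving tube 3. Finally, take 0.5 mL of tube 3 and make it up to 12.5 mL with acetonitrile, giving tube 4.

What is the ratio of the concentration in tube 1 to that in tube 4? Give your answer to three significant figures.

7.50 × 10^3

Step 1: 6-fold → factor 6
Step 2: 1.2 mL + 22.8 mL = 24 mL total → factor 24/1.2 = 20
Step 3: 1 mL + 14 mL = 15 mL total → factor 15/1 = 15
Step 4: 0.5 mL brought to 12.5 mL → factor 12.5/0.5 = 25
Dilution factor to tube 1 = 6; to tube 4 = 45000
[tube 1]/[tube 4] = (factor to tube 4)/(factor to tube 1) = 45000/6 = 7.50 × 10^3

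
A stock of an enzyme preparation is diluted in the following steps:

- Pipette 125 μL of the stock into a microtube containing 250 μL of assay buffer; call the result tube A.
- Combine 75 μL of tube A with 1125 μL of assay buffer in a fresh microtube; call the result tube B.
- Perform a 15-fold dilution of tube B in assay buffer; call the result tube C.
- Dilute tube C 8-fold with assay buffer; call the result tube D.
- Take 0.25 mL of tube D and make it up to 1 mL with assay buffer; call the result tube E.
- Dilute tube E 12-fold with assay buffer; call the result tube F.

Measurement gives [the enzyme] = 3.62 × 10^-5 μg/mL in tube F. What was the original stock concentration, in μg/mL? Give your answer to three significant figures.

Step 1: 125 μL + 250 μL = 375 μL total → factor 375/125 = 3
Step 2: 75 μL + 1125 μL = 1200 μL total → factor 1200/75 = 16
Step 3: 15-fold → factor 15
Step 4: 8-fold → factor 8
Step 5: 0.25 mL brought to 1 mL → factor 1/0.25 = 4
Step 6: 12-fold → factor 12
Overall dilution factor = 3 × 16 × 15 × 8 × 4 × 12 = 2.7648 × 10^5
Stock = 3.62 × 10^-5 μg/mL × 2.7648 × 10^5 = 10.0 μg/mL

10.0 μg/mL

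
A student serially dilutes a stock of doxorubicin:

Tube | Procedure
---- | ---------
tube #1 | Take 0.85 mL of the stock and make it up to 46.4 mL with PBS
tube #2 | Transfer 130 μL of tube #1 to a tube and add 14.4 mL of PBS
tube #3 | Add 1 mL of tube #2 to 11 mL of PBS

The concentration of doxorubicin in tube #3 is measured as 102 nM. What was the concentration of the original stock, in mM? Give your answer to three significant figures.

Step 1: 0.85 mL brought to 46.4 mL → factor 46.4/0.85 = 54.588
Step 2: 130 μL + 14.4 mL = 14530 μL total → factor 14530/130 = 111.77
Step 3: 1 mL + 11 mL = 12 mL total → factor 12/1 = 12
Overall dilution factor = 54.588 × 111.77 × 12 = 73215
Stock = 102 nM × 73215 = 7.468 × 10^6 nM = 7.47 mM

7.47 mM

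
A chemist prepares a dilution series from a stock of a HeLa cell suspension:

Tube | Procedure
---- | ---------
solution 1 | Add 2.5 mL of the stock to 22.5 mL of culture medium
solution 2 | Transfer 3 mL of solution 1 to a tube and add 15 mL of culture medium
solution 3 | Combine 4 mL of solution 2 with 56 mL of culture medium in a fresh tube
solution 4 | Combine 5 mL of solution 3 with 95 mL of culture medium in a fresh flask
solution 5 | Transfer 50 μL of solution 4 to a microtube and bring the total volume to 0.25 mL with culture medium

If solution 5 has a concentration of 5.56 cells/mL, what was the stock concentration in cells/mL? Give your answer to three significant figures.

Step 1: 2.5 mL + 22.5 mL = 25 mL total → factor 25/2.5 = 10
Step 2: 3 mL + 15 mL = 18 mL total → factor 18/3 = 6
Step 3: 4 mL + 56 mL = 60 mL total → factor 60/4 = 15
Step 4: 5 mL + 95 mL = 100 mL total → factor 100/5 = 20
Step 5: 50 μL brought to 0.25 mL → factor 250/50 = 5
Overall dilution factor = 10 × 6 × 15 × 20 × 5 = 90000
Stock = 5.56 cells/mL × 90000 = 5.00 × 10^5 cells/mL

5.00 × 10^5 cells/mL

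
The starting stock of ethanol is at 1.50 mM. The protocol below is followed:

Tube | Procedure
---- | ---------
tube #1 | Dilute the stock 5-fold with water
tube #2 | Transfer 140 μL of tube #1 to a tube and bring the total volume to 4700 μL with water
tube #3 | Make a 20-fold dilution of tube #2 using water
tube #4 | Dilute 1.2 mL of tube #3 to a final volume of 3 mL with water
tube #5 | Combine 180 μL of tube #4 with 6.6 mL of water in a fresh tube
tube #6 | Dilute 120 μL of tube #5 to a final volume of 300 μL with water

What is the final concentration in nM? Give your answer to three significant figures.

1.90 nM

Step 1: 5-fold → factor 5
Step 2: 140 μL brought to 4700 μL → factor 4700/140 = 33.571
Step 3: 20-fold → factor 20
Step 4: 1.2 mL brought to 3 mL → factor 3/1.2 = 2.5
Step 5: 180 μL + 6.6 mL = 6780 μL total → factor 6780/180 = 37.667
Step 6: 120 μL brought to 300 μL → factor 300/120 = 2.5
Overall dilution factor = 5 × 33.571 × 20 × 2.5 × 37.667 × 2.5 = 7.9033 × 10^5
Final = 1.50 mM / 7.9033 × 10^5 = 1.898 × 10^-6 mM = 1.90 nM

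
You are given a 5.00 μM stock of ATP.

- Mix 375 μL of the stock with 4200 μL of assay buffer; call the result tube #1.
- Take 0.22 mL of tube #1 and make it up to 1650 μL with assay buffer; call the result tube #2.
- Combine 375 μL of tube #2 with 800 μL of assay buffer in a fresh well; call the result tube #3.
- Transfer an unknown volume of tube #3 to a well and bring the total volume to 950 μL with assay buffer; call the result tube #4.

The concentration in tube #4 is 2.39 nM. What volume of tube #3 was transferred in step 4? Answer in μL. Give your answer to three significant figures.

Step 1: 375 μL + 4200 μL = 4575 μL total → factor 4575/375 = 12.2
Step 2: 0.22 mL brought to 1650 μL → factor 1.65/0.22 = 7.5
Step 3: 375 μL + 800 μL = 1175 μL total → factor 1175/375 = 3.1333
Step 4: v brought to 950 μL → factor = 950 μL/v
Product of known-step factors = 286.7
Overall factor = 5.00 μM / (2.39 nM) = 2092.1
Step-4 factor = 2092.1 / 286.7 = 7.297
v = 950 μL / 7.297 = 130 μL

130 μL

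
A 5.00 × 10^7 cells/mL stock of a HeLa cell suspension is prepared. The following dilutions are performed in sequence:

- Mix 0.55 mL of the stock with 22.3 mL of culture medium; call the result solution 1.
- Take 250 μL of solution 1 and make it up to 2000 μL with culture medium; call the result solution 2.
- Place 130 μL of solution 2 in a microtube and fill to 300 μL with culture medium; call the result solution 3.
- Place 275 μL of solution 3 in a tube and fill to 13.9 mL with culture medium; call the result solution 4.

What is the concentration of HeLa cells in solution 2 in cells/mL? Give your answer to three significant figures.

1.50 × 10^5 cells/mL

Step 1: 0.55 mL + 22.3 mL = 22.85 mL total → factor 22.85/0.55 = 41.545
Step 2: 250 μL brought to 2000 μL → factor 2000/250 = 8
Dilution factor through solution 2 = 41.545 × 8 = 332.36
[solution 2] = 5.00 × 10^7 cells/mL / 332.36 = 1.50 × 10^5 cells/mL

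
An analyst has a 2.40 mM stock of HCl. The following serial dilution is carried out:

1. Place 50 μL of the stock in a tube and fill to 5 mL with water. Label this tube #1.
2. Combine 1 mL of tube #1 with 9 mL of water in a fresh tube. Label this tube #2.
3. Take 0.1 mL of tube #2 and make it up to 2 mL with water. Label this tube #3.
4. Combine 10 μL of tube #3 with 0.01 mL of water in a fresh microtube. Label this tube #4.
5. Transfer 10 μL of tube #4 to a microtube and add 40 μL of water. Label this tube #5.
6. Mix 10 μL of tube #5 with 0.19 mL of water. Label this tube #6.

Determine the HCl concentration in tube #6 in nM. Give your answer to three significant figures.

Step 1: 50 μL brought to 5 mL → factor 5000/50 = 100
Step 2: 1 mL + 9 mL = 10 mL total → factor 10/1 = 10
Step 3: 0.1 mL brought to 2 mL → factor 2/0.1 = 20
Step 4: 10 μL + 0.01 mL = 20 μL total → factor 20/10 = 2
Step 5: 10 μL + 40 μL = 50 μL total → factor 50/10 = 5
Step 6: 10 μL + 0.19 mL = 200 μL total → factor 200/10 = 20
Overall dilution factor = 100 × 10 × 20 × 2 × 5 × 20 = 4 × 10^6
Final = 2.40 mM / 4 × 10^6 = 6.000 × 10^-7 mM = 0.600 nM

0.600 nM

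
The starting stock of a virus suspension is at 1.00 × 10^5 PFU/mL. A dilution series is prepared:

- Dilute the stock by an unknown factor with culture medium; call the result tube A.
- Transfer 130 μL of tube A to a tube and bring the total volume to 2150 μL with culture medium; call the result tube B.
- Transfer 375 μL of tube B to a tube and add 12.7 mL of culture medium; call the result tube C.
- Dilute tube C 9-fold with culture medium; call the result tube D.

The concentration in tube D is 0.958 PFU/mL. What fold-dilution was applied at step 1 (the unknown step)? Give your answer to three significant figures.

20.1-fold

Step 1: unknown factor x
Step 2: 130 μL brought to 2150 μL → factor 2150/130 = 16.538
Step 3: 375 μL + 12.7 mL = 13075 μL total → factor 13075/375 = 34.867
Step 4: 9-fold → factor 9
Product of known-step factors = 5189.8
Overall factor = 1.00 × 10^5 PFU/mL / (0.958 PFU/mL) = 1.0438 × 10^5
x = 1.0438 × 10^5 / 5189.8 = 20.1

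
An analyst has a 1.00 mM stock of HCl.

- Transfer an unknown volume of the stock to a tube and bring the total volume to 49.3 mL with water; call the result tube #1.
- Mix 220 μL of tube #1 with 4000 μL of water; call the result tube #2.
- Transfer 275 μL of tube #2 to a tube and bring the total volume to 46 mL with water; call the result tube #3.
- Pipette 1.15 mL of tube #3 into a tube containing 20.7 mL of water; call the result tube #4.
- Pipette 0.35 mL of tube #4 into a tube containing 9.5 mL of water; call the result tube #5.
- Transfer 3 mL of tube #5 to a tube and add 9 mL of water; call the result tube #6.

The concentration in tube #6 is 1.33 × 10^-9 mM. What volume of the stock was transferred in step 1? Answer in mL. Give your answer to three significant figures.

0.450 mL

Step 1: v brought to 49.3 mL → factor = 49.3 mL/v
Step 2: 220 μL + 4000 μL = 4220 μL total → factor 4220/220 = 19.182
Step 3: 275 μL brought to 46 mL → factor 46000/275 = 167.27
Step 4: 1.15 mL + 20.7 mL = 21.85 mL total → factor 21.85/1.15 = 19
Step 5: 0.35 mL + 9.5 mL = 9.85 mL total → factor 9.85/0.35 = 28.143
Step 6: 3 mL + 9 mL = 12 mL total → factor 12/3 = 4
Product of known-step factors = 6.8627 × 10^6
Overall factor = 1.00 mM / (1.33 × 10^-9 mM) = 7.5188 × 10^8
Step-1 factor = 7.5188 × 10^8 / 6.8627 × 10^6 = 109.56
v = 49.3 mL / 109.56 = 0.450 mL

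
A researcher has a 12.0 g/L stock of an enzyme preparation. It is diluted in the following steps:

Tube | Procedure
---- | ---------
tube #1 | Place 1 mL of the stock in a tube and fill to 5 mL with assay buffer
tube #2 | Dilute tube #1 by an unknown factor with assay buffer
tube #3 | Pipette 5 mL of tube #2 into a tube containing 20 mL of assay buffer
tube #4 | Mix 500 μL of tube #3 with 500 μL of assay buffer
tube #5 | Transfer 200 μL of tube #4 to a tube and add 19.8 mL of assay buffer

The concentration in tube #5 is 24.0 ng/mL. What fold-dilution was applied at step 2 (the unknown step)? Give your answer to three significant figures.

100-fold

Step 1: 1 mL brought to 5 mL → factor 5/1 = 5
Step 2: unknown factor x
Step 3: 5 mL + 20 mL = 25 mL total → factor 25/5 = 5
Step 4: 500 μL + 500 μL = 1000 μL total → factor 1000/500 = 2
Step 5: 200 μL + 19.8 mL = 20000 μL total → factor 20000/200 = 100
Product of known-step factors = 5000
Overall factor = 12.0 g/L / (24.0 ng/mL) = 5 × 10^5
x = 5 × 10^5 / 5000 = 100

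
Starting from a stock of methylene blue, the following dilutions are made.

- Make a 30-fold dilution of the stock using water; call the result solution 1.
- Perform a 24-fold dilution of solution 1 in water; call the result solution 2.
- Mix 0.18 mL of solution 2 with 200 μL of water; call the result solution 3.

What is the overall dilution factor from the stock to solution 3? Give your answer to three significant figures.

Step 1: 30-fold → factor 30
Step 2: 24-fold → factor 24
Step 3: 0.18 mL + 200 μL = 0.38 mL total → factor 0.38/0.18 = 2.1111
Overall dilution factor = 30 × 24 × 2.1111 = 1520

1.52 × 10^3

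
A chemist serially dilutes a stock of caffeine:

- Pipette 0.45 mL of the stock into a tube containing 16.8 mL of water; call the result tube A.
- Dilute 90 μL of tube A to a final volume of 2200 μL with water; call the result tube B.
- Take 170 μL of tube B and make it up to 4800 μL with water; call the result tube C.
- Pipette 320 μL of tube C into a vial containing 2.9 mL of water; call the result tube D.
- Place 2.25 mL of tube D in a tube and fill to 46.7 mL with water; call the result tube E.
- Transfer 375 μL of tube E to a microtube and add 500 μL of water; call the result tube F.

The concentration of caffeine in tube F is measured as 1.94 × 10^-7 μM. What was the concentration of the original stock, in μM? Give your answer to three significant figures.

Step 1: 0.45 mL + 16.8 mL = 17.25 mL total → factor 17.25/0.45 = 38.333
Step 2: 90 μL brought to 2200 μL → factor 2200/90 = 24.444
Step 3: 170 μL brought to 4800 μL → factor 4800/170 = 28.235
Step 4: 320 μL + 2.9 mL = 3220 μL total → factor 3220/320 = 10.062
Step 5: 2.25 mL brought to 46.7 mL → factor 46.7/2.25 = 20.756
Step 6: 375 μL + 500 μL = 875 μL total → factor 875/375 = 2.3333
Overall dilution factor = 38.333 × 24.444 × 28.235 × 10.062 × 20.756 × 2.3333 = 1.2893 × 10^7
Stock = 1.94 × 10^-7 μM × 1.2893 × 10^7 = 2.50 μM

2.50 μM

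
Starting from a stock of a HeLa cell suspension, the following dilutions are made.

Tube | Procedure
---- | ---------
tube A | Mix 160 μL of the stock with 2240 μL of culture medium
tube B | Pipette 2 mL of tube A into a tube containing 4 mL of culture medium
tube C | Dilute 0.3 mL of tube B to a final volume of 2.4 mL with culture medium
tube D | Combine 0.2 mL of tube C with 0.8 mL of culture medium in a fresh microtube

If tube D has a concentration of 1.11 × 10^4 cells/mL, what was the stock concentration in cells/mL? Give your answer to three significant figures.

2.00 × 10^7 cells/mL

Step 1: 160 μL + 2240 μL = 2400 μL total → factor 2400/160 = 15
Step 2: 2 mL + 4 mL = 6 mL total → factor 6/2 = 3
Step 3: 0.3 mL brought to 2.4 mL → factor 2.4/0.3 = 8
Step 4: 0.2 mL + 0.8 mL = 1 mL total → factor 1/0.2 = 5
Overall dilution factor = 15 × 3 × 8 × 5 = 1800
Stock = 1.11 × 10^4 cells/mL × 1800 = 2.00 × 10^7 cells/mL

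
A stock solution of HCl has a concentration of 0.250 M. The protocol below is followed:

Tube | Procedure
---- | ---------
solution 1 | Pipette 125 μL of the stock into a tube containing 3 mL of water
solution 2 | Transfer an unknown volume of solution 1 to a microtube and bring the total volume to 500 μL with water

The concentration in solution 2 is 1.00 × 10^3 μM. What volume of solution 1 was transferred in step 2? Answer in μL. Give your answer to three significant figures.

Step 1: 125 μL + 3 mL = 3125 μL total → factor 3125/125 = 25
Step 2: v brought to 500 μL → factor = 500 μL/v
Product of known-step factors = 25
Overall factor = 0.250 M / (1.00 × 10^3 μM) = 250
Step-2 factor = 250 / 25 = 10
v = 500 μL / 10 = 50.0 μL

50.0 μL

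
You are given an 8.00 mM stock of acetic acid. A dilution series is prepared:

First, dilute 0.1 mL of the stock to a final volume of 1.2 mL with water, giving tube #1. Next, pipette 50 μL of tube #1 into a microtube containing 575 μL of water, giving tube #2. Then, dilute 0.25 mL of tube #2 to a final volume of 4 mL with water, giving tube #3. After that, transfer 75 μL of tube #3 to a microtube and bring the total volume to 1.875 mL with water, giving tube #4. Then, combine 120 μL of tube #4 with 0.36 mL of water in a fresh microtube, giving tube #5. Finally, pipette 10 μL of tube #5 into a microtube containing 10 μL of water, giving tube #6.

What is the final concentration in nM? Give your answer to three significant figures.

16.7 nM

Step 1: 0.1 mL brought to 1.2 mL → factor 1.2/0.1 = 12
Step 2: 50 μL + 575 μL = 625 μL total → factor 625/50 = 12.5
Step 3: 0.25 mL brought to 4 mL → factor 4/0.25 = 16
Step 4: 75 μL brought to 1.875 mL → factor 1875/75 = 25
Step 5: 120 μL + 0.36 mL = 480 μL total → factor 480/120 = 4
Step 6: 10 μL + 10 μL = 20 μL total → factor 20/10 = 2
Overall dilution factor = 12 × 12.5 × 16 × 25 × 4 × 2 = 4.8 × 10^5
Final = 8.00 mM / 4.8 × 10^5 = 1.667 × 10^-5 mM = 16.7 nM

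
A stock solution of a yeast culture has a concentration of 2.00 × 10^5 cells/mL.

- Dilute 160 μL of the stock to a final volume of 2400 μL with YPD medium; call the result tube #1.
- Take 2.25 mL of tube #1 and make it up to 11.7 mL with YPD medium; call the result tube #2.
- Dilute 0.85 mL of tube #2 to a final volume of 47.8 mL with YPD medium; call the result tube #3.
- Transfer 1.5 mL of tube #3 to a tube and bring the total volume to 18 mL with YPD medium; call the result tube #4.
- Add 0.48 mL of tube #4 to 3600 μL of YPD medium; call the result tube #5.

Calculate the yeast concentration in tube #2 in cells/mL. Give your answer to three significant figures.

Step 1: 160 μL brought to 2400 μL → factor 2400/160 = 15
Step 2: 2.25 mL brought to 11.7 mL → factor 11.7/2.25 = 5.2
Dilution factor through tube #2 = 15 × 5.2 = 78
[tube #2] = 2.00 × 10^5 cells/mL / 78 = 2.56 × 10^3 cells/mL

2.56 × 10^3 cells/mL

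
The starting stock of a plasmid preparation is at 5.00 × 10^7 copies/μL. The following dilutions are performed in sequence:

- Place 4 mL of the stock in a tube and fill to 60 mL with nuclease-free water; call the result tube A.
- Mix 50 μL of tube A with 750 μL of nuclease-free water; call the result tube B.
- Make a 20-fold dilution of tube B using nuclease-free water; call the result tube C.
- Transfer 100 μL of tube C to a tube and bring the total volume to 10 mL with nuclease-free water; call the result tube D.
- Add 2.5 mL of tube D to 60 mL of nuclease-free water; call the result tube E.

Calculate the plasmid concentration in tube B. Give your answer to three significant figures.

2.08 × 10^5 copies/μL

Step 1: 4 mL brought to 60 mL → factor 60/4 = 15
Step 2: 50 μL + 750 μL = 800 μL total → factor 800/50 = 16
Dilution factor through tube B = 15 × 16 = 240
[tube B] = 5.00 × 10^7 copies/μL / 240 = 2.08 × 10^5 copies/μL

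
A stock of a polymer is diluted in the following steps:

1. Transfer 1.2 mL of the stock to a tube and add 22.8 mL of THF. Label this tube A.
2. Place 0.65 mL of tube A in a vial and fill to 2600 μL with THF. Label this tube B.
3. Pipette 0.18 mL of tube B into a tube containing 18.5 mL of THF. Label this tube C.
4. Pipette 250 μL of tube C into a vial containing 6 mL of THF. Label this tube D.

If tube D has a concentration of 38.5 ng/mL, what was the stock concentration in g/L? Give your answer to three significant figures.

7.99 g/L

Step 1: 1.2 mL + 22.8 mL = 24 mL total → factor 24/1.2 = 20
Step 2: 0.65 mL brought to 2600 μL → factor 2.6/0.65 = 4
Step 3: 0.18 mL + 18.5 mL = 18.68 mL total → factor 18.68/0.18 = 103.78
Step 4: 250 μL + 6 mL = 6250 μL total → factor 6250/250 = 25
Overall dilution factor = 20 × 4 × 103.78 × 25 = 2.0756 × 10^5
Stock = 38.5 ng/mL × 2.0756 × 10^5 = 7.991 × 10^6 ng/mL = 7.99 g/L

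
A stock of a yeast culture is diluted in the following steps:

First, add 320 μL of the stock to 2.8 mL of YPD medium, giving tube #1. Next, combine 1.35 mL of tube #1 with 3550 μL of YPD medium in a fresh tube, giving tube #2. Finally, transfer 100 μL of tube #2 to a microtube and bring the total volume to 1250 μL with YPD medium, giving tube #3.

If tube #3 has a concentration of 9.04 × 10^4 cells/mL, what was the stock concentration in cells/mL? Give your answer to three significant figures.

Step 1: 320 μL + 2.8 mL = 3120 μL total → factor 3120/320 = 9.75
Step 2: 1.35 mL + 3550 μL = 4.9 mL total → factor 4.9/1.35 = 3.6296
Step 3: 100 μL brought to 1250 μL → factor 1250/100 = 12.5
Overall dilution factor = 9.75 × 3.6296 × 12.5 = 442.36
Stock = 9.04 × 10^4 cells/mL × 442.36 = 4.00 × 10^7 cells/mL

4.00 × 10^7 cells/mL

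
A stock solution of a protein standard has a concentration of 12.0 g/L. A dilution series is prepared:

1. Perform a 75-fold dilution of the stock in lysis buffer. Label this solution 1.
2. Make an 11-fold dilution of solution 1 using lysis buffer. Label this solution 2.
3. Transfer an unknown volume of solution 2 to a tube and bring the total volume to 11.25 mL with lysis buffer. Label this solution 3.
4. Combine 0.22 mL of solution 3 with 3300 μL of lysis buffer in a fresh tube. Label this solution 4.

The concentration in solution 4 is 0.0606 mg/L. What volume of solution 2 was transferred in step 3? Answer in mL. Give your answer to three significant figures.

0.750 mL

Step 1: 75-fold → factor 75
Step 2: 11-fold → factor 11
Step 3: v brought to 11.25 mL → factor = 11.25 mL/v
Step 4: 0.22 mL + 3300 μL = 3.52 mL total → factor 3.52/0.22 = 16
Product of known-step factors = 13200
Overall factor = 12.0 g/L / (0.0606 mg/L) = 1.9802 × 10^5
Step-3 factor = 1.9802 × 10^5 / 13200 = 15.002
v = 11.25 mL / 15.002 = 0.750 mL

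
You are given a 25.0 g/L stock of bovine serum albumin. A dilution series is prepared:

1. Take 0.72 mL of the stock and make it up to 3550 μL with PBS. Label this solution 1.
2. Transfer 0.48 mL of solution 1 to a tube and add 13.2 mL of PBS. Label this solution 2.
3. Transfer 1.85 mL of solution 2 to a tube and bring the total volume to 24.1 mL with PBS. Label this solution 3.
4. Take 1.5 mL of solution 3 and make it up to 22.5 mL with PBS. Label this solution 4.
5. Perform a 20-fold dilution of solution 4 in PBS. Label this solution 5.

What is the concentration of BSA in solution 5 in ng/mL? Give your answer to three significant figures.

Step 1: 0.72 mL brought to 3550 μL → factor 3.55/0.72 = 4.9306
Step 2: 0.48 mL + 13.2 mL = 13.68 mL total → factor 13.68/0.48 = 28.5
Step 3: 1.85 mL brought to 24.1 mL → factor 24.1/1.85 = 13.027
Step 4: 1.5 mL brought to 22.5 mL → factor 22.5/1.5 = 15
Step 5: 20-fold → factor 20
Overall dilution factor = 4.9306 × 28.5 × 13.027 × 15 × 20 = 5.4917 × 10^5
Final = 25.0 g/L / 5.4917 × 10^5 = 4.552 × 10^-5 g/L = 45.5 ng/mL

45.5 ng/mL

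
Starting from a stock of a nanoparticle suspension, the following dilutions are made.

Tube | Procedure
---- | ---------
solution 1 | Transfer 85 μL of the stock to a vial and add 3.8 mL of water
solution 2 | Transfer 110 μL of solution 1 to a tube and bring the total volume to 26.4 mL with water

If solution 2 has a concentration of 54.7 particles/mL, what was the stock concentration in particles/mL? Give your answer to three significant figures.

6.00 × 10^5 particles/mL

Step 1: 85 μL + 3.8 mL = 3885 μL total → factor 3885/85 = 45.706
Step 2: 110 μL brought to 26.4 mL → factor 26400/110 = 240
Overall dilution factor = 45.706 × 240 = 10969
Stock = 54.7 particles/mL × 10969 = 6.00 × 10^5 particles/mL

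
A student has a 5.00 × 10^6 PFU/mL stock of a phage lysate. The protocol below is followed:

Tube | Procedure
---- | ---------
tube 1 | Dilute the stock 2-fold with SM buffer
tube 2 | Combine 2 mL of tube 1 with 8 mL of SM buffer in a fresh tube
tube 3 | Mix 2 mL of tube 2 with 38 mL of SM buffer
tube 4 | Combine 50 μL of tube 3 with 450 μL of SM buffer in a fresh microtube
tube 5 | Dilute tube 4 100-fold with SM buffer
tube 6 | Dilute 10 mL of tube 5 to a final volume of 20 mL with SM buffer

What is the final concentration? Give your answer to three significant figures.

Step 1: 2-fold → factor 2
Step 2: 2 mL + 8 mL = 10 mL total → factor 10/2 = 5
Step 3: 2 mL + 38 mL = 40 mL total → factor 40/2 = 20
Step 4: 50 μL + 450 μL = 500 μL total → factor 500/50 = 10
Step 5: 100-fold → factor 100
Step 6: 10 mL brought to 20 mL → factor 20/10 = 2
Overall dilution factor = 2 × 5 × 20 × 10 × 100 × 2 = 4 × 10^5
Final = 5.00 × 10^6 PFU/mL / 4 × 10^5 = 12.5 PFU/mL

12.5 PFU/mL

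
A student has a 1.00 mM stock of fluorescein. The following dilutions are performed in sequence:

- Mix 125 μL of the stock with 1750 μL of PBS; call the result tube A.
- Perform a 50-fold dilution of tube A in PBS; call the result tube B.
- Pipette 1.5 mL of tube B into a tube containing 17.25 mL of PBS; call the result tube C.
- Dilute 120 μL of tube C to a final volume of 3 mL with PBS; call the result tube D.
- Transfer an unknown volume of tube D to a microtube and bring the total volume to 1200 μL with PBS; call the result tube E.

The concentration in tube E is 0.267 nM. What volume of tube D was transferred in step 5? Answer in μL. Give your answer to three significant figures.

75.1 μL

Step 1: 125 μL + 1750 μL = 1875 μL total → factor 1875/125 = 15
Step 2: 50-fold → factor 50
Step 3: 1.5 mL + 17.25 mL = 18.75 mL total → factor 18.75/1.5 = 12.5
Step 4: 120 μL brought to 3 mL → factor 3000/120 = 25
Step 5: v brought to 1200 μL → factor = 1200 μL/v
Product of known-step factors = 2.3438 × 10^5
Overall factor = 1.00 mM / (0.267 nM) = 3.7453 × 10^6
Step-5 factor = 3.7453 × 10^6 / 2.3438 × 10^5 = 15.98
v = 1200 μL / 15.98 = 75.1 μL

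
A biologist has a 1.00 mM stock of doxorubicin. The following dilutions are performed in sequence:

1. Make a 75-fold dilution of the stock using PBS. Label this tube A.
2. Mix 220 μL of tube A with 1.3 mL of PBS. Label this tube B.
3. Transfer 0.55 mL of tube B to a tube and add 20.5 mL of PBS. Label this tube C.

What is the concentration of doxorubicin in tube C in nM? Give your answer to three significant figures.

Step 1: 75-fold → factor 75
Step 2: 220 μL + 1.3 mL = 1520 μL total → factor 1520/220 = 6.9091
Step 3: 0.55 mL + 20.5 mL = 21.05 mL total → factor 21.05/0.55 = 38.273
Overall dilution factor = 75 × 6.9091 × 38.273 = 19832
Final = 1.00 mM / 19832 = 5.042 × 10^-5 mM = 50.4 nM

50.4 nM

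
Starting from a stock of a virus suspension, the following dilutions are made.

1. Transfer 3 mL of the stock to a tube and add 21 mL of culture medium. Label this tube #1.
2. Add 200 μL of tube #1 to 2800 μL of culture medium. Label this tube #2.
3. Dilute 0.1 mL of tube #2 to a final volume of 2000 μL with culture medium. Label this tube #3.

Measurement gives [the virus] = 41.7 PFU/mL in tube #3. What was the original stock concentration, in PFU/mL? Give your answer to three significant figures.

Step 1: 3 mL + 21 mL = 24 mL total → factor 24/3 = 8
Step 2: 200 μL + 2800 μL = 3000 μL total → factor 3000/200 = 15
Step 3: 0.1 mL brought to 2000 μL → factor 2/0.1 = 20
Overall dilution factor = 8 × 15 × 20 = 2400
Stock = 41.7 PFU/mL × 2400 = 1.00 × 10^5 PFU/mL

1.00 × 10^5 PFU/mL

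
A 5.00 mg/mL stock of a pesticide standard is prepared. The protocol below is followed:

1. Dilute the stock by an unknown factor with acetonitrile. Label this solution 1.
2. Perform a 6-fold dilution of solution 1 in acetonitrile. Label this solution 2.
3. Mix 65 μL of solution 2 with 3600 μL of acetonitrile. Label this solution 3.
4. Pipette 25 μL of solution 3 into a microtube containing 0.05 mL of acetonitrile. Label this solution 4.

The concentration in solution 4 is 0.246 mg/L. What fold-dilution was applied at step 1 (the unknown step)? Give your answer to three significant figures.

Step 1: unknown factor x
Step 2: 6-fold → factor 6
Step 3: 65 μL + 3600 μL = 3665 μL total → factor 3665/65 = 56.385
Step 4: 25 μL + 0.05 mL = 75 μL total → factor 75/25 = 3
Product of known-step factors = 1014.9
Overall factor = 5.00 mg/mL / (0.246 mg/L) = 20325
x = 20325 / 1014.9 = 20.0

20.0-fold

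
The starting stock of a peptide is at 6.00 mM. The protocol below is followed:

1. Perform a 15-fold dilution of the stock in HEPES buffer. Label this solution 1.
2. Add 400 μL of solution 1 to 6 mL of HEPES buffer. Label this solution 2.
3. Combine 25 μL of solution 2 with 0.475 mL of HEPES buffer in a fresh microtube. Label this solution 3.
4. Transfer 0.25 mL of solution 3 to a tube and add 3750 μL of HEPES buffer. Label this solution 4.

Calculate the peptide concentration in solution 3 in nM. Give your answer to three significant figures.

Step 1: 15-fold → factor 15
Step 2: 400 μL + 6 mL = 6400 μL total → factor 6400/400 = 16
Step 3: 25 μL + 0.475 mL = 500 μL total → factor 500/25 = 20
Dilution factor through solution 3 = 15 × 16 × 20 = 4800
[solution 3] = 6.00 mM / 4800 = 0.001250 mM = 1.25 × 10^3 nM

1.25 × 10^3 nM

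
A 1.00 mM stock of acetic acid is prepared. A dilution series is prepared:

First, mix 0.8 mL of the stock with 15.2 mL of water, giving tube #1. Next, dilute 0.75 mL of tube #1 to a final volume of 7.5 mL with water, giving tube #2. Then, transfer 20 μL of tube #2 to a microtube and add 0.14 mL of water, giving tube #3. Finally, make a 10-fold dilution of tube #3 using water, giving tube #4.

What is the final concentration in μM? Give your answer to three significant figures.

Step 1: 0.8 mL + 15.2 mL = 16 mL total → factor 16/0.8 = 20
Step 2: 0.75 mL brought to 7.5 mL → factor 7.5/0.75 = 10
Step 3: 20 μL + 0.14 mL = 160 μL total → factor 160/20 = 8
Step 4: 10-fold → factor 10
Overall dilution factor = 20 × 10 × 8 × 10 = 16000
Final = 1.00 mM / 16000 = 6.250 × 10^-5 mM = 0.0625 μM

0.0625 μM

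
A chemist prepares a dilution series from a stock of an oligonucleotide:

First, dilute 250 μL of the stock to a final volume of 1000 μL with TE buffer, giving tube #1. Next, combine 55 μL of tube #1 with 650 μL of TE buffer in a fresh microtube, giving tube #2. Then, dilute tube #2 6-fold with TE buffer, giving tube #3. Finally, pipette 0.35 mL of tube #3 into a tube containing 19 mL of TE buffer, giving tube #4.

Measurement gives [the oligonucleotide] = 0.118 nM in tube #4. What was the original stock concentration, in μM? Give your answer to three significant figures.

Step 1: 250 μL brought to 1000 μL → factor 1000/250 = 4
Step 2: 55 μL + 650 μL = 705 μL total → factor 705/55 = 12.818
Step 3: 6-fold → factor 6
Step 4: 0.35 mL + 19 mL = 19.35 mL total → factor 19.35/0.35 = 55.286
Overall dilution factor = 4 × 12.818 × 6 × 55.286 = 17008
Stock = 0.118 nM × 17008 = 2007 nM = 2.01 μM

2.01 μM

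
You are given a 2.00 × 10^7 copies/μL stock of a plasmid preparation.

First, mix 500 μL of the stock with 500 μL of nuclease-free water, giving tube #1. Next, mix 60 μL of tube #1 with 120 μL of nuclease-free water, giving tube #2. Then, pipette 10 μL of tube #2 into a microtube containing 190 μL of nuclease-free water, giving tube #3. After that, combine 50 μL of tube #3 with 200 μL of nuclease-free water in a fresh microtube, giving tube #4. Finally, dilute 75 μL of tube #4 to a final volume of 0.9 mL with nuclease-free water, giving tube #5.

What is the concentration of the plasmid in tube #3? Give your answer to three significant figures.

Step 1: 500 μL + 500 μL = 1000 μL total → factor 1000/500 = 2
Step 2: 60 μL + 120 μL = 180 μL total → factor 180/60 = 3
Step 3: 10 μL + 190 μL = 200 μL total → factor 200/10 = 20
Dilution factor through tube #3 = 2 × 3 × 20 = 120
[tube #3] = 2.00 × 10^7 copies/μL / 120 = 1.67 × 10^5 copies/μL

1.67 × 10^5 copies/μL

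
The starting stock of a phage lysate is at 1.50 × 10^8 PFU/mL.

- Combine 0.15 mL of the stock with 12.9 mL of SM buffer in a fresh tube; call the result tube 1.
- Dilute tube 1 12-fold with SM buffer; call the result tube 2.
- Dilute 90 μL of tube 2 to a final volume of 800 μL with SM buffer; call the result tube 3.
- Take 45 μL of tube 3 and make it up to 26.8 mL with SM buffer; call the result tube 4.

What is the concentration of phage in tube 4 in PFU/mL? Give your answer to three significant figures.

Step 1: 0.15 mL + 12.9 mL = 13.05 mL total → factor 13.05/0.15 = 87
Step 2: 12-fold → factor 12
Step 3: 90 μL brought to 800 μL → factor 800/90 = 8.8889
Step 4: 45 μL brought to 26.8 mL → factor 26800/45 = 595.56
Overall dilution factor = 87 × 12 × 8.8889 × 595.56 = 5.5268 × 10^6
Final = 1.50 × 10^8 PFU/mL / 5.5268 × 10^6 = 27.1 PFU/mL

27.1 PFU/mL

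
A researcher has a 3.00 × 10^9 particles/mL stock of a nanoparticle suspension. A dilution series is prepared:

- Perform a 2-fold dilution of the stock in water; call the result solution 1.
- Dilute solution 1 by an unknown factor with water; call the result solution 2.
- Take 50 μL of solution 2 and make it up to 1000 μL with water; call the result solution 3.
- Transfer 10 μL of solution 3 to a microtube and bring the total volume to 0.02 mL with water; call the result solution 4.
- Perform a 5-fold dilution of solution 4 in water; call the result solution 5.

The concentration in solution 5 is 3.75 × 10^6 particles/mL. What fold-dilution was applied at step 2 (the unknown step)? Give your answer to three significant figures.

2.00-fold

Step 1: 2-fold → factor 2
Step 2: unknown factor x
Step 3: 50 μL brought to 1000 μL → factor 1000/50 = 20
Step 4: 10 μL brought to 0.02 mL → factor 20/10 = 2
Step 5: 5-fold → factor 5
Product of known-step factors = 400
Overall factor = 3.00 × 10^9 particles/mL / (3.75 × 10^6 particles/mL) = 800
x = 800 / 400 = 2.00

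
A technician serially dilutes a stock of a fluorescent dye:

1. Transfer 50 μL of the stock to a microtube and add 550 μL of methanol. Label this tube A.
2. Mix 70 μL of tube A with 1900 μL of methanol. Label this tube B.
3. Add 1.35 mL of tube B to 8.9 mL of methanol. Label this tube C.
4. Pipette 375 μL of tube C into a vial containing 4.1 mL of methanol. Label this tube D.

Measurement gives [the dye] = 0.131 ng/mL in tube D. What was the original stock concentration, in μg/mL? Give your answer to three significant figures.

4.01 μg/mL

Step 1: 50 μL + 550 μL = 600 μL total → factor 600/50 = 12
Step 2: 70 μL + 1900 μL = 1970 μL total → factor 1970/70 = 28.143
Step 3: 1.35 mL + 8.9 mL = 10.25 mL total → factor 10.25/1.35 = 7.5926
Step 4: 375 μL + 4.1 mL = 4475 μL total → factor 4475/375 = 11.933
Overall dilution factor = 12 × 28.143 × 7.5926 × 11.933 = 30599
Stock = 0.131 ng/mL × 30599 = 4008 ng/mL = 4.01 μg/mL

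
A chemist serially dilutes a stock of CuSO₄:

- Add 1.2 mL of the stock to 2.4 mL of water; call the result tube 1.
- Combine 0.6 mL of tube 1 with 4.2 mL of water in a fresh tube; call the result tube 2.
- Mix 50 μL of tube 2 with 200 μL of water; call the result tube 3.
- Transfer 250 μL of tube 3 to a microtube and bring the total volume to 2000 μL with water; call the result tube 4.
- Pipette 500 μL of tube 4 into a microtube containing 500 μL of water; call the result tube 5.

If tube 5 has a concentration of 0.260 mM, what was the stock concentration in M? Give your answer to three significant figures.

0.499 M

Step 1: 1.2 mL + 2.4 mL = 3.6 mL total → factor 3.6/1.2 = 3
Step 2: 0.6 mL + 4.2 mL = 4.8 mL total → factor 4.8/0.6 = 8
Step 3: 50 μL + 200 μL = 250 μL total → factor 250/50 = 5
Step 4: 250 μL brought to 2000 μL → factor 2000/250 = 8
Step 5: 500 μL + 500 μL = 1000 μL total → factor 1000/500 = 2
Overall dilution factor = 3 × 8 × 5 × 8 × 2 = 1920
Stock = 0.260 mM × 1920 = 499.2 mM = 0.499 M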